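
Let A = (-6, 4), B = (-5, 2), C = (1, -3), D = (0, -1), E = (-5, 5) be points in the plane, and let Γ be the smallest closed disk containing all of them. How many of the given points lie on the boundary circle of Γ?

3

A smallest enclosing disk is always determined by at most three of the input points on its boundary.
The farthest pair is C–E with squared distance 100. The circle on this segment as diameter has centre (-2, 1) and r² = 100/4 = 25.
Check A: distance² to centre = 25 ≤ 25, so it lies inside.
All remaining points lie in this disk, and no smaller disk contains both endpoints, so this is the minimum enclosing circle.
The points at distance exactly r from the centre are A, C, E — 3 points.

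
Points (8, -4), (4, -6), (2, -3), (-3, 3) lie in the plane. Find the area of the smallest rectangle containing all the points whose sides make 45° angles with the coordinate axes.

54

In coordinates u = x + y, v = x − y the rectangle is axis-aligned; the map (x,y)→(u,v) scales areas by 2.
u-values: 4, -2, -1, 0; range = 4 − (-2) = 6.
v-values: 12, 10, 5, -6; range = 12 − (-6) = 18.
Area = (6 × 18) / 2 = 54.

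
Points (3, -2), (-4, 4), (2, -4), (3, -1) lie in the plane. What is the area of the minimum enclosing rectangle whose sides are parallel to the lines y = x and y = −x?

28

In coordinates u = x + y, v = x − y the rectangle is axis-aligned; the map (x,y)→(u,v) scales areas by 2.
u-values: 1, 0, -2, 2; range = 2 − (-2) = 4.
v-values: 5, -8, 6, 4; range = 6 − (-8) = 14.
Area = (4 × 14) / 2 = 28.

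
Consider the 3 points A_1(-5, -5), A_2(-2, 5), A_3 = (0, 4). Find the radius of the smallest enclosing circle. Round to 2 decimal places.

Side lengths²: A_1A_2² = 109, A_1A_3² = 106, A_2A_3² = 5.
Since A_1A_2² = 109 < 106 + 5 = 111, the triangle is acute, so the smallest enclosing circle is the circumcircle.
Circumcentre = (-151/46, -3/46), r² = 28885/1058.
r = √(28885/1058) ≈ 5.23.

5.23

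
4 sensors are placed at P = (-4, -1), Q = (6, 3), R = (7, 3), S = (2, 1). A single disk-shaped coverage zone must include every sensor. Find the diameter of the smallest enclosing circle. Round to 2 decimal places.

A smallest enclosing disk is always determined by at most three of the input points on its boundary.
The farthest pair is P–R with squared distance 137. The circle on this segment as diameter has centre (1.5, 1) and r² = 137/4 = 34.25.
Check Q: distance² to centre = 24.25 ≤ 34.25, so it lies inside.
All remaining points lie in this disk, and no smaller disk contains both endpoints, so this is the minimum enclosing circle.
Diameter = 2r = 2√(34.25) ≈ 11.70.

11.70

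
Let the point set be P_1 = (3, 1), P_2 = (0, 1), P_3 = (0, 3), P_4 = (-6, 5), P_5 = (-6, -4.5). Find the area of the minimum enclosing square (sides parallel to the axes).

90.25

The bounding box has width 9 and height 9.5.
An axis-aligned square enclosing the set must have side ≥ max(width, height).
So the minimum side is max(9, 9.5) = 9.5.
Area = 9.5² = 90.25.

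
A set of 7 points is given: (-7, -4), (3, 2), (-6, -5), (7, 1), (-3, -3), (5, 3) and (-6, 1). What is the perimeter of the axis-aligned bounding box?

Width = max x − min x = 7 − (-7) = 14.
Height = max y − min y = 3 − (-5) = 8.
Perimeter = 2(14 + 8) = 44.

44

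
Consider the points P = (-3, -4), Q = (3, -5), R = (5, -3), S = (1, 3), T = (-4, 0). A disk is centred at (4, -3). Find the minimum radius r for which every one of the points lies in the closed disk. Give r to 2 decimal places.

The required radius is the distance from (4, -3) to the farthest point.
Squared distances: 50, 5, 1, 45, 73.
Maximum is 73, attained at T.
r = √73 ≈ 8.54.

8.54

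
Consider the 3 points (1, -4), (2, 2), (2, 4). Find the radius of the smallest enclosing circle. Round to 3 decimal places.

Call the three points A, B, C in the order given.
Side lengths²: AB² = 37, AC² = 65, BC² = 4.
Since AC² = 65 ≥ 37 + 4 = 41, the angle opposite AC is not acute, so the smallest enclosing circle has AC as diameter.
Centre = midpoint of AC = (1.5, 0), r² = 65/4 = 16.25.
r = √(16.25) ≈ 4.031.

4.031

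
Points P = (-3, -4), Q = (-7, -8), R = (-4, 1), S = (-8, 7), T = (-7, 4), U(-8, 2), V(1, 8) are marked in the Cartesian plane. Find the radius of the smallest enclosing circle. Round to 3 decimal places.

8.944

By Welzl's lemma the MEC is supported by two points (diametrically opposite) or three points (on a circumcircle).
The farthest pair is Q–V with squared distance 320. The circle on this segment as diameter has centre (-3, 0) and r² = 320/4 = 80.
Check P: distance² to centre = 16 ≤ 80, so it lies inside.
All remaining points lie in this disk, and no smaller disk contains both endpoints, so this is the minimum enclosing circle.
r = √80 ≈ 8.944.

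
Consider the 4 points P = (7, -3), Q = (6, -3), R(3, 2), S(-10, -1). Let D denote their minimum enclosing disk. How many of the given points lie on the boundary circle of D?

The minimum enclosing circle of a finite set is fixed by two of the points (as a diameter) or three (as a circumcircle).
The farthest pair is P–S with squared distance 293. The circle on this segment as diameter has centre (-1.5, -2) and r² = 293/4 = 73.25.
Check Q: distance² to centre = 57.25 ≤ 73.25, so it lies inside.
All remaining points lie in this disk, and no smaller disk contains both endpoints, so this is the minimum enclosing circle.
The points at distance exactly r from the centre are P, S — 2 points.

2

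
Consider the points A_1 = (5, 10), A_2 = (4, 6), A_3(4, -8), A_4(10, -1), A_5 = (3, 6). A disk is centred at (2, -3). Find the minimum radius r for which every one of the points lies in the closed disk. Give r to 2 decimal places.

13.34

The required radius is the distance from (2, -3) to the farthest point.
Squared distances: 178, 85, 29, 68, 82.
Maximum is 178, attained at A_1.
r = √178 ≈ 13.34.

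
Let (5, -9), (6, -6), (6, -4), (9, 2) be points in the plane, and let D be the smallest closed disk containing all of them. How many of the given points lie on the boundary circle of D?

The farthest pair is (5, -9)–(9, 2) with squared distance 137. The circle on this segment as diameter has centre (7, -3.5) and r² = 137/4 = 34.25.
Check (6, -6): distance² to centre = 7.25 ≤ 34.25, so it lies inside.
All remaining points lie in this disk, and no smaller disk contains both endpoints, so this is the minimum enclosing circle.
The points at distance exactly r from the centre are (5, -9), (9, 2) — 2 points.

2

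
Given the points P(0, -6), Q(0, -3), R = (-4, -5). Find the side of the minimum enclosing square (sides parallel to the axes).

4

The bounding box has width 4 and height 3.
An axis-aligned square enclosing the set must have side ≥ max(width, height).
So the minimum side is max(4, 3) = 4.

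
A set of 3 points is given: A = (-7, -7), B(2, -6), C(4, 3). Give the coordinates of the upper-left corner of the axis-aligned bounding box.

(-7, 3)

x-range [-7, 4], y-range [-7, 3].
The upper-left corner is (-7, 3).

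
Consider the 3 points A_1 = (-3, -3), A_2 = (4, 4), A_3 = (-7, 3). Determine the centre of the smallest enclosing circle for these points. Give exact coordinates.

Side lengths²: A_1A_2² = 98, A_1A_3² = 52, A_2A_3² = 122.
Since A_2A_3² = 122 < 98 + 52 = 150, the triangle is acute, so the smallest enclosing circle is the circumcircle.
Circumcentre = (-1.4, 2.4), r² = 31.72.
Centre = (-1.4, 2.4).

(-1.4, 2.4)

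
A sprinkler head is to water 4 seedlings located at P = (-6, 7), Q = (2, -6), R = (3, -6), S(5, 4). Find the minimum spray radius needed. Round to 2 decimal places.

7.91

By Welzl's lemma the MEC is supported by two points (diametrically opposite) or three points (on a circumcircle).
The farthest pair is P–R with squared distance 250. The circle on this segment as diameter has centre (-1.5, 0.5) and r² = 250/4 = 62.5.
Check Q: distance² to centre = 54.5 ≤ 62.5, so it lies inside.
All remaining points lie in this disk, and no smaller disk contains both endpoints, so this is the minimum enclosing circle.
r = √(62.5) ≈ 7.91.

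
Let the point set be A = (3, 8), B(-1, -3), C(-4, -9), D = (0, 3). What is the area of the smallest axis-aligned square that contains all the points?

289

The bounding box has width 7 and height 17.
An axis-aligned square enclosing the set must have side ≥ max(width, height).
So the minimum side is max(7, 17) = 17.
Area = 17² = 289.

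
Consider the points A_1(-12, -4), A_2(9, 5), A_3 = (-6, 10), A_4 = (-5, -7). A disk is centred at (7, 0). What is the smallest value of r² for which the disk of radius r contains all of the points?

The required radius is the distance from (7, 0) to the farthest point.
Squared distances: 377, 29, 269, 193.
Maximum is 377, attained at A_1.

377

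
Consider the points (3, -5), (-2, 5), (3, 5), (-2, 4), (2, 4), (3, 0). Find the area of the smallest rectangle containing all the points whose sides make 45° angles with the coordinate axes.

In coordinates u = x + y, v = x − y the rectangle is axis-aligned; the map (x,y)→(u,v) scales areas by 2.
u-values: -2, 3, 8, 2, 6, 3; range = 8 − (-2) = 10.
v-values: 8, -7, -2, -6, -2, 3; range = 8 − (-7) = 15.
Area = (10 × 15) / 2 = 75.

75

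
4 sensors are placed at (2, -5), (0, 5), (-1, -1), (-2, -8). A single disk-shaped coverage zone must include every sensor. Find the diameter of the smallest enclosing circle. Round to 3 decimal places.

A smallest enclosing disk is always determined by at most three of the input points on its boundary.
The farthest pair is (0, 5)–(-2, -8) with squared distance 173. The circle on this segment as diameter has centre (-1, -1.5) and r² = 173/4 = 43.25.
Check (2, -5): distance² to centre = 21.25 ≤ 43.25, so it lies inside.
All remaining points lie in this disk, and no smaller disk contains both endpoints, so this is the minimum enclosing circle.
Diameter = 2r = 2√(43.25) ≈ 13.153.

13.153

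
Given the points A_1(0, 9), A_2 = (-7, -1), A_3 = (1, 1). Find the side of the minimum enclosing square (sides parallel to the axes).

The bounding box has width 8 and height 10.
An axis-aligned square enclosing the set must have side ≥ max(width, height).
So the minimum side is max(8, 10) = 10.

10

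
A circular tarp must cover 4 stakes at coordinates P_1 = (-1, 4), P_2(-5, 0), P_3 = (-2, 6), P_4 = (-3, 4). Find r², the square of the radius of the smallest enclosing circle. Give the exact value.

11.25

The minimum enclosing circle of a finite set is fixed by two of the points (as a diameter) or three (as a circumcircle).
The farthest pair is P_2–P_3 with squared distance 45. The circle on this segment as diameter has centre (-3.5, 3) and r² = 45/4 = 11.25.
Check P_1: distance² to centre = 7.25 ≤ 11.25, so it lies inside.
All remaining points lie in this disk, and no smaller disk contains both endpoints, so this is the minimum enclosing circle.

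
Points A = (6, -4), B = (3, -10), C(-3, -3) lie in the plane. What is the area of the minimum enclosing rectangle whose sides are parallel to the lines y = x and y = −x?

58.5

In coordinates u = x + y, v = x − y the rectangle is axis-aligned; the map (x,y)→(u,v) scales areas by 2.
u-values: 2, -7, -6; range = 2 − (-7) = 9.
v-values: 10, 13, 0; range = 13 − 0 = 13.
Area = (9 × 13) / 2 = 58.5.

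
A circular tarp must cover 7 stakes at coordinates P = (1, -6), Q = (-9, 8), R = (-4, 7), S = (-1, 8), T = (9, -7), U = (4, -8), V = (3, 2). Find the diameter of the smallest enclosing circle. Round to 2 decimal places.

23.43

A smallest enclosing disk is always determined by at most three of the input points on its boundary.
The farthest pair is Q–T with squared distance 549. The circle on this segment as diameter has centre (0, 0.5) and r² = 549/4 = 137.25.
Check P: distance² to centre = 43.25 ≤ 137.25, so it lies inside.
All remaining points lie in this disk, and no smaller disk contains both endpoints, so this is the minimum enclosing circle.
Diameter = 2r = 2√(137.25) ≈ 23.43.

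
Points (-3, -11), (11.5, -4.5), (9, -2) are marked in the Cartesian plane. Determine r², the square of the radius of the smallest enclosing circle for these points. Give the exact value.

Call the three points A, B, C in the order given.
Side lengths²: AB² = 252.5, AC² = 225, BC² = 12.5.
Since AB² = 252.5 ≥ 225 + 12.5 = 237.5, the angle opposite AB is not acute, so the smallest enclosing circle has AB as diameter.
Centre = midpoint of AB = (4.25, -7.75), r² = 252.5/4 = 63.125.

63.125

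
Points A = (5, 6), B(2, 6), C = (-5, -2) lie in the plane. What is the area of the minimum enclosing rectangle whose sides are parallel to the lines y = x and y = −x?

27

In coordinates u = x + y, v = x − y the rectangle is axis-aligned; the map (x,y)→(u,v) scales areas by 2.
u-values: 11, 8, -7; range = 11 − (-7) = 18.
v-values: -1, -4, -3; range = -1 − (-4) = 3.
Area = (18 × 3) / 2 = 27.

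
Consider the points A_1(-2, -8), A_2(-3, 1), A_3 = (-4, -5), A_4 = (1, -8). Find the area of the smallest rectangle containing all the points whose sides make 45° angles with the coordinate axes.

In coordinates u = x + y, v = x − y the rectangle is axis-aligned; the map (x,y)→(u,v) scales areas by 2.
u-values: -10, -2, -9, -7; range = -2 − (-10) = 8.
v-values: 6, -4, 1, 9; range = 9 − (-4) = 13.
Area = (8 × 13) / 2 = 52.

52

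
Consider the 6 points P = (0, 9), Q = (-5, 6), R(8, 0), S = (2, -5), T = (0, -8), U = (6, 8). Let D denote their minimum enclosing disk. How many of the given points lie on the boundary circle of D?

The minimum enclosing circle of a finite set is fixed by two of the points (as a diameter) or three (as a circumcircle).
The minimum enclosing circle is determined by three boundary points: P, T, U.
Their circumcentre is (5/3, 0.5) with r² = 2701/36.
The farthest remaining point Q is at distance² 2689/36 ≤ 2701/36.
The points at distance exactly r from the centre are P, T, U — 3 points.

3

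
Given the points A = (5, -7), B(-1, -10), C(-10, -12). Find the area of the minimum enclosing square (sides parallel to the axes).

225

The bounding box has width 15 and height 5.
An axis-aligned square enclosing the set must have side ≥ max(width, height).
So the minimum side is max(15, 5) = 15.
Area = 15² = 225.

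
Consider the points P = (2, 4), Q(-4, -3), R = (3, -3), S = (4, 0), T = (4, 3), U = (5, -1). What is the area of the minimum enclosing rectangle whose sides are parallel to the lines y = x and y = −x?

56

In coordinates u = x + y, v = x − y the rectangle is axis-aligned; the map (x,y)→(u,v) scales areas by 2.
u-values: 6, -7, 0, 4, 7, 4; range = 7 − (-7) = 14.
v-values: -2, -1, 6, 4, 1, 6; range = 6 − (-2) = 8.
Area = (14 × 8) / 2 = 56.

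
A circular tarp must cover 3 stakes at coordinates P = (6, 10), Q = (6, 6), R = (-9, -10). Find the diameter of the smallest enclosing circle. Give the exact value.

Side lengths²: PQ² = 16, PR² = 625, QR² = 481.
Since PR² = 625 ≥ 481 + 16 = 497, the angle opposite PR is not acute, so the smallest enclosing circle has PR as diameter.
Centre = midpoint of PR = (-1.5, 0), r² = 625/4 = 156.25.
Diameter = 2r = 2√(156.25) = 25.

25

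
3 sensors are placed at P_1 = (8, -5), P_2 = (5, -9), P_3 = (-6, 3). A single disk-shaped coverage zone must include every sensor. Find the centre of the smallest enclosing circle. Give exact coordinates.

(0.25, -2.3125)

Side lengths²: P_1P_2² = 25, P_1P_3² = 260, P_2P_3² = 265.
Since P_2P_3² = 265 < 260 + 25 = 285, the triangle is acute, so the smallest enclosing circle is the circumcircle.
Circumcentre = (0.25, -2.3125), r² = 67.28515625.
Centre = (0.25, -2.3125).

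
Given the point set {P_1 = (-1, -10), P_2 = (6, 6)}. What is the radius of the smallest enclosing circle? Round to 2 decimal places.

The smallest circle enclosing two points has them as diameter endpoints.
Centre = midpoint = (2.5, -2); r² = |P_1P_2|²/4 = 305/4 = 76.25.
r = √(76.25) ≈ 8.73.

8.73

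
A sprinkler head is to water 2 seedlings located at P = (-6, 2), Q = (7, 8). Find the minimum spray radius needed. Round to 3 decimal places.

The smallest circle enclosing two points has them as diameter endpoints.
Centre = midpoint = (0.5, 5); r² = |PQ|²/4 = 205/4 = 51.25.
r = √(51.25) ≈ 7.159.

7.159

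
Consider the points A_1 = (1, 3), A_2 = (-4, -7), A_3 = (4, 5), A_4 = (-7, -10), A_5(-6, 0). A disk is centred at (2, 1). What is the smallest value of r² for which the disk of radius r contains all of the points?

The required radius is the distance from (2, 1) to the farthest point.
Squared distances: 5, 100, 20, 202, 65.
Maximum is 202, attained at A_4.

202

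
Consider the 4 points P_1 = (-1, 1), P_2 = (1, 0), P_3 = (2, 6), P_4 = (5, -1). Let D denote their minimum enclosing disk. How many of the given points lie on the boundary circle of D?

3

By Welzl's lemma the MEC is supported by two points (diametrically opposite) or three points (on a circumcircle).
The minimum enclosing circle is determined by three boundary points: P_1, P_3, P_4.
Their circumcentre is (49/18, 13/6) with r² = 2465/162.
The farthest remaining point P_2 is at distance² 1241/162 ≤ 2465/162.
The points at distance exactly r from the centre are P_1, P_3, P_4 — 3 points.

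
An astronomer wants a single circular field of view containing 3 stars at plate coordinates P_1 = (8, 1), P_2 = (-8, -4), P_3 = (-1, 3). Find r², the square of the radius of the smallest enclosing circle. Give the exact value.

70.25

Side lengths²: P_1P_2² = 281, P_1P_3² = 85, P_2P_3² = 98.
Since P_1P_2² = 281 ≥ 98 + 85 = 183, the angle opposite P_1P_2 is not acute, so the smallest enclosing circle has P_1P_2 as diameter.
Centre = midpoint of P_1P_2 = (0, -1.5), r² = 281/4 = 70.25.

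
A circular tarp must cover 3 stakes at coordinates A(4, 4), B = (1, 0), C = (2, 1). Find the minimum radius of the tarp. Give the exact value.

2.5

Side lengths²: AB² = 25, AC² = 13, BC² = 2.
Since AB² = 25 ≥ 13 + 2 = 15, the angle opposite AB is not acute, so the smallest enclosing circle has AB as diameter.
Centre = midpoint of AB = (2.5, 2), r² = 25/4 = 6.25.
r = √(6.25) = 2.5.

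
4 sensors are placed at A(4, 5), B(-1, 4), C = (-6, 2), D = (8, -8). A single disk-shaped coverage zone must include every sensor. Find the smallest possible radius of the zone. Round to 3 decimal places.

8.602

A smallest enclosing disk is always determined by at most three of the input points on its boundary.
The farthest pair is C–D with squared distance 296. The circle on this segment as diameter has centre (1, -3) and r² = 296/4 = 74.
Check A: distance² to centre = 73 ≤ 74, so it lies inside.
All remaining points lie in this disk, and no smaller disk contains both endpoints, so this is the minimum enclosing circle.
r = √74 ≈ 8.602.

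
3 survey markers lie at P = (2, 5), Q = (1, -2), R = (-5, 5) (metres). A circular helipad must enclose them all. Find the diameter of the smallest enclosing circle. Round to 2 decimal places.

Side lengths²: PQ² = 50, PR² = 49, QR² = 85.
Since QR² = 85 < 50 + 49 = 99, the triangle is acute, so the smallest enclosing circle is the circumcircle.
Circumcentre = (-1.5, 27/14), r² = 2125/98.
Diameter = 2r = 2√(2125/98) ≈ 9.31.

9.31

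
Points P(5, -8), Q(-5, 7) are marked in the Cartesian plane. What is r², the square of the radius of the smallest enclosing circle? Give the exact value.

81.25

The smallest circle enclosing two points has them as diameter endpoints.
Centre = midpoint = (0, -0.5); r² = |PQ|²/4 = 325/4 = 81.25.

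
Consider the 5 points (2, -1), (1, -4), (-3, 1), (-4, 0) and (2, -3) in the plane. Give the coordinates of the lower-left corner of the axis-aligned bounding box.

(-4, -4)

x-range [-4, 2], y-range [-4, 1].
The lower-left corner is (-4, -4).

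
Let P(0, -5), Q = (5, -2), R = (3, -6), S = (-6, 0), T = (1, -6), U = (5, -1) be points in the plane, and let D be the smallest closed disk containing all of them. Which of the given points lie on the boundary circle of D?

The minimum enclosing circle of a finite set is fixed by two of the points (as a diameter) or three (as a circumcircle).
The minimum enclosing circle is determined by three boundary points: R, S, U.
Their circumcentre is (-23/38, -63/38) with r² = 22997/722.
The farthest remaining point Q is at distance² 22769/722 ≤ 22997/722.
The points at distance exactly r from the centre are R, S, U — 3 points.

R, S, U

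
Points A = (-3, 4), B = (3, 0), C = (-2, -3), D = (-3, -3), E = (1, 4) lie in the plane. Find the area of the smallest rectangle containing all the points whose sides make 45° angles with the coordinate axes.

In coordinates u = x + y, v = x − y the rectangle is axis-aligned; the map (x,y)→(u,v) scales areas by 2.
u-values: 1, 3, -5, -6, 5; range = 5 − (-6) = 11.
v-values: -7, 3, 1, 0, -3; range = 3 − (-7) = 10.
Area = (11 × 10) / 2 = 55.

55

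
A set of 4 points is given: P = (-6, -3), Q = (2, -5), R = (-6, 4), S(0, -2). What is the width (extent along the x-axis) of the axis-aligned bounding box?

8

max x = 2, min x = -6, so width = 8.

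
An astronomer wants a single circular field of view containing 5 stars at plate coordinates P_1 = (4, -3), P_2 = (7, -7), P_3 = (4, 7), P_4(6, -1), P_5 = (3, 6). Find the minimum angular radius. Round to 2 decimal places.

7.16

The minimum enclosing circle of a finite set is fixed by two of the points (as a diameter) or three (as a circumcircle).
The farthest pair is P_2–P_3 with squared distance 205. The circle on this segment as diameter has centre (5.5, 0) and r² = 205/4 = 51.25.
Check P_1: distance² to centre = 11.25 ≤ 51.25, so it lies inside.
All remaining points lie in this disk, and no smaller disk contains both endpoints, so this is the minimum enclosing circle.
r = √(51.25) ≈ 7.16.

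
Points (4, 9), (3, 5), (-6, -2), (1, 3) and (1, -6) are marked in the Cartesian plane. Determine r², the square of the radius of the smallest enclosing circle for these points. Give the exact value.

The minimum enclosing circle of a finite set is fixed by two of the points (as a diameter) or three (as a circumcircle).
The minimum enclosing circle is determined by three boundary points: (4, 9), (-6, -2), (1, -6).
Their circumcentre is (5/6, 11/6) with r² = 1105/18.
The farthest remaining point (3, 5) is at distance² 265/18 ≤ 1105/18.

1105/18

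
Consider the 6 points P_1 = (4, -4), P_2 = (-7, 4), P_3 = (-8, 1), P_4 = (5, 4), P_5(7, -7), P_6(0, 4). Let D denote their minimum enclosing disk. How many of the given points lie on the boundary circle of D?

By Welzl's lemma the MEC is supported by two points (diametrically opposite) or three points (on a circumcircle).
The farthest pair is P_2–P_5 with squared distance 317. The circle on this segment as diameter has centre (0, -1.5) and r² = 317/4 = 79.25.
Check P_1: distance² to centre = 22.25 ≤ 79.25, so it lies inside.
All remaining points lie in this disk, and no smaller disk contains both endpoints, so this is the minimum enclosing circle.
The points at distance exactly r from the centre are P_2, P_5 — 2 points.

2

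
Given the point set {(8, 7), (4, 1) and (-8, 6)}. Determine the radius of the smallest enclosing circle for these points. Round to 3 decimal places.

Call the three points A, B, C in the order given.
Side lengths²: AB² = 52, AC² = 257, BC² = 169.
Since AC² = 257 ≥ 169 + 52 = 221, the angle opposite AC is not acute, so the smallest enclosing circle has AC as diameter.
Centre = midpoint of AC = (0, 6.5), r² = 257/4 = 64.25.
r = √(64.25) ≈ 8.016.

8.016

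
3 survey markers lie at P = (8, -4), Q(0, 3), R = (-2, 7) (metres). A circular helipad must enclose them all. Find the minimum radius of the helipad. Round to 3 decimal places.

Side lengths²: PQ² = 113, PR² = 221, QR² = 20.
Since PR² = 221 ≥ 113 + 20 = 133, the angle opposite PR is not acute, so the smallest enclosing circle has PR as diameter.
Centre = midpoint of PR = (3, 1.5), r² = 221/4 = 55.25.
r = √(55.25) ≈ 7.433.

7.433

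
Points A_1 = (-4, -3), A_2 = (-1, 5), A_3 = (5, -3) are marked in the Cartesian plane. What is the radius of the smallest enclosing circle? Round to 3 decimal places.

Side lengths²: A_1A_2² = 73, A_1A_3² = 81, A_2A_3² = 100.
Since A_2A_3² = 100 < 81 + 73 = 154, the triangle is acute, so the smallest enclosing circle is the circumcircle.
Circumcentre = (0.5, -0.125), r² = 28.515625.
r = √(28.515625) ≈ 5.340.

5.340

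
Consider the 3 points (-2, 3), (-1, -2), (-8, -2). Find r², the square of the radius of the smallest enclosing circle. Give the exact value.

Call the three points A, B, C in the order given.
Side lengths²: AB² = 26, AC² = 61, BC² = 49.
Since AC² = 61 < 49 + 26 = 75, the triangle is acute, so the smallest enclosing circle is the circumcircle.
Circumcentre = (-4.5, -0.1), r² = 15.86.

15.86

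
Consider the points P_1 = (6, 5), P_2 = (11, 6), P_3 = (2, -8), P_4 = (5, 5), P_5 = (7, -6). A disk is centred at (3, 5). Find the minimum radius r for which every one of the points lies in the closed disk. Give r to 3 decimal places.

13.038

The required radius is the distance from (3, 5) to the farthest point.
Squared distances: 9, 65, 170, 4, 137.
Maximum is 170, attained at P_3.
r = √170 ≈ 13.038.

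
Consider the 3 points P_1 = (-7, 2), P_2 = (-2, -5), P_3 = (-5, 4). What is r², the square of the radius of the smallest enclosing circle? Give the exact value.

22.5

Side lengths²: P_1P_2² = 74, P_1P_3² = 8, P_2P_3² = 90.
Since P_2P_3² = 90 ≥ 74 + 8 = 82, the angle opposite P_2P_3 is not acute, so the smallest enclosing circle has P_2P_3 as diameter.
Centre = midpoint of P_2P_3 = (-3.5, -0.5), r² = 90/4 = 22.5.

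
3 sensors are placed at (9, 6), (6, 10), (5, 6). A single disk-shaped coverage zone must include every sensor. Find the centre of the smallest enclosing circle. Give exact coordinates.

Call the three points A, B, C in the order given.
Side lengths²: AB² = 25, AC² = 16, BC² = 17.
Since AB² = 25 < 17 + 16 = 33, the triangle is acute, so the smallest enclosing circle is the circumcircle.
Circumcentre = (7, 7.625), r² = 6.640625.
Centre = (7, 7.625).

(7, 7.625)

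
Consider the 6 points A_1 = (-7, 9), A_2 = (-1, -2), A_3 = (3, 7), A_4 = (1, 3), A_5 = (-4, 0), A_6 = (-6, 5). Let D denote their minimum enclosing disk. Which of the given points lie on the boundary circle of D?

A smallest enclosing disk is always determined by at most three of the input points on its boundary.
The minimum enclosing circle is determined by three boundary points: A_1, A_2, A_3.
Their circumcentre is (-271/98, 409/98) with r² = 197977/4802.
The farthest remaining point A_5 is at distance² 90961/4802 ≤ 197977/4802.
The points at distance exactly r from the centre are A_1, A_2, A_3 — 3 points.

A_1, A_2, A_3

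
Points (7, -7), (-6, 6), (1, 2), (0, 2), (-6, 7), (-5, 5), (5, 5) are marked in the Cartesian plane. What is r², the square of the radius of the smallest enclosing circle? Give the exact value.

91.25

The farthest pair is (7, -7)–(-6, 7) with squared distance 365. The circle on this segment as diameter has centre (0.5, 0) and r² = 365/4 = 91.25.
Check (-6, 6): distance² to centre = 78.25 ≤ 91.25, so it lies inside.
All remaining points lie in this disk, and no smaller disk contains both endpoints, so this is the minimum enclosing circle.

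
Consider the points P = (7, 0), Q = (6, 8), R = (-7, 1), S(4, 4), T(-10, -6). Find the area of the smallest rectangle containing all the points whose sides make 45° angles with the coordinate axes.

In coordinates u = x + y, v = x − y the rectangle is axis-aligned; the map (x,y)→(u,v) scales areas by 2.
u-values: 7, 14, -6, 8, -16; range = 14 − (-16) = 30.
v-values: 7, -2, -8, 0, -4; range = 7 − (-8) = 15.
Area = (30 × 15) / 2 = 225.

225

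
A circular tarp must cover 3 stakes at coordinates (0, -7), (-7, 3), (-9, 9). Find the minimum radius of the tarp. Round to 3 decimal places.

9.179

Call the three points A, B, C in the order given.
Side lengths²: AB² = 149, AC² = 337, BC² = 40.
Since AC² = 337 ≥ 149 + 40 = 189, the angle opposite AC is not acute, so the smallest enclosing circle has AC as diameter.
Centre = midpoint of AC = (-4.5, 1), r² = 337/4 = 84.25.
r = √(84.25) ≈ 9.179.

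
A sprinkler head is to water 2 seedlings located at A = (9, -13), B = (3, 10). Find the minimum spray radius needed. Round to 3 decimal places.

11.885

The smallest circle enclosing two points has them as diameter endpoints.
Centre = midpoint = (6, -1.5); r² = |AB|²/4 = 565/4 = 141.25.
r = √(141.25) ≈ 11.885.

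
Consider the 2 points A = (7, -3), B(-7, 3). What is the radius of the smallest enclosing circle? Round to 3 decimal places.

The smallest circle enclosing two points has them as diameter endpoints.
Centre = midpoint = (0, 0); r² = |AB|²/4 = 232/4 = 58.
r = √58 ≈ 7.616.

7.616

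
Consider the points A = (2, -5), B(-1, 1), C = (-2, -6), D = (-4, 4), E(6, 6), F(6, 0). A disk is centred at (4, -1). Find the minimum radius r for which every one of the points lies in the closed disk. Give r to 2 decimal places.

The required radius is the distance from (4, -1) to the farthest point.
Squared distances: 20, 29, 61, 89, 53, 5.
Maximum is 89, attained at D.
r = √89 ≈ 9.43.

9.43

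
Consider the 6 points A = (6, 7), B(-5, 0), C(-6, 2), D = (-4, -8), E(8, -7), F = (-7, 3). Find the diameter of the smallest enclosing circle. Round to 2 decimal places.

18.25

The minimum enclosing circle of a finite set is fixed by two of the points (as a diameter) or three (as a circumcircle).
The minimum enclosing circle is determined by three boundary points: A, E, F.
Their circumcentre is (49/38, -31/38) with r² = 60125/722.
The farthest remaining point D is at distance² 57465/722 ≤ 60125/722.
Diameter = 2r = 2√(60125/722) ≈ 18.25.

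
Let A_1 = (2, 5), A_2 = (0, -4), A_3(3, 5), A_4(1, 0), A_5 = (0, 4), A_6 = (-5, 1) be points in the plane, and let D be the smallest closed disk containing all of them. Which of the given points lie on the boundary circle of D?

By Welzl's lemma the MEC is supported by two points (diametrically opposite) or three points (on a circumcircle).
The minimum enclosing circle is determined by three boundary points: A_2, A_3, A_6.
Their circumcentre is (0, 1) with r² = 25.
The farthest remaining point A_1 is at distance² 20 ≤ 25.
The points at distance exactly r from the centre are A_2, A_3, A_6 — 3 points.

A_2, A_3, A_6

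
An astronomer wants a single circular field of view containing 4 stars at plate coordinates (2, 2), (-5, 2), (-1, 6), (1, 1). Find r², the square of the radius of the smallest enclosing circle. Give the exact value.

12.5

By Welzl's lemma the MEC is supported by two points (diametrically opposite) or three points (on a circumcircle).
The minimum enclosing circle is determined by three boundary points: (2, 2), (-5, 2), (-1, 6).
Their circumcentre is (-1.5, 2.5) with r² = 12.5.
The farthest remaining point (1, 1) is at distance² 8.5 ≤ 12.5.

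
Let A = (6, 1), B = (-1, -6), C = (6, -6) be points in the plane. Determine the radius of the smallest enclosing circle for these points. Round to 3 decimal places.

Side lengths²: AB² = 98, AC² = 49, BC² = 49.
Since AB² = 98 ≥ 49 + 49 = 98, the angle opposite AB is not acute, so the smallest enclosing circle has AB as diameter.
Centre = midpoint of AB = (2.5, -2.5), r² = 98/4 = 24.5.
r = √(24.5) ≈ 4.950.

4.950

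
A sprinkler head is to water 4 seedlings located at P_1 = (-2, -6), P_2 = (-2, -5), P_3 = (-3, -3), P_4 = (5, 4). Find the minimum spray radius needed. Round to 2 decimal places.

The farthest pair is P_1–P_4 with squared distance 149. The circle on this segment as diameter has centre (1.5, -1) and r² = 149/4 = 37.25.
Check P_2: distance² to centre = 28.25 ≤ 37.25, so it lies inside.
All remaining points lie in this disk, and no smaller disk contains both endpoints, so this is the minimum enclosing circle.
r = √(37.25) ≈ 6.10.

6.10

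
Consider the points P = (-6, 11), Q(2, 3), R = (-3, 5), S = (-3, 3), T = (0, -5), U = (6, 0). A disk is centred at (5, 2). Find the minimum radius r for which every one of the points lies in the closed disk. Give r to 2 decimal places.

14.21

The required radius is the distance from (5, 2) to the farthest point.
Squared distances: 202, 10, 73, 65, 74, 5.
Maximum is 202, attained at P.
r = √202 ≈ 14.21.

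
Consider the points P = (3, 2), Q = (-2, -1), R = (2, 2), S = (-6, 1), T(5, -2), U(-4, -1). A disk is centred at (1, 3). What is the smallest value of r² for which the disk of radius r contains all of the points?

53

The required radius is the distance from (1, 3) to the farthest point.
Squared distances: 5, 25, 2, 53, 41, 41.
Maximum is 53, attained at S.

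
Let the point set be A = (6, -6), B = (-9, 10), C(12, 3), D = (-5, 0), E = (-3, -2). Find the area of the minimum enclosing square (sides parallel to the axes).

The bounding box has width 21 and height 16.
An axis-aligned square enclosing the set must have side ≥ max(width, height).
So the minimum side is max(21, 16) = 21.
Area = 21² = 441.

441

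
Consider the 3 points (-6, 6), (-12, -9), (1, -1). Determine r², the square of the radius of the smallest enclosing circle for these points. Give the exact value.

6757/98

Call the three points A, B, C in the order given.
Side lengths²: AB² = 261, AC² = 98, BC² = 233.
Since AB² = 261 < 233 + 98 = 331, the triangle is acute, so the smallest enclosing circle is the circumcircle.
Circumcentre = (-101/14, -31/14), r² = 6757/98.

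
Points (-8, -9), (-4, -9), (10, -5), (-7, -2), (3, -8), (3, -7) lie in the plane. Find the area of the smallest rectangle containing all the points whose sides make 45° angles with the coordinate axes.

220

In coordinates u = x + y, v = x − y the rectangle is axis-aligned; the map (x,y)→(u,v) scales areas by 2.
u-values: -17, -13, 5, -9, -5, -4; range = 5 − (-17) = 22.
v-values: 1, 5, 15, -5, 11, 10; range = 15 − (-5) = 20.
Area = (22 × 20) / 2 = 220.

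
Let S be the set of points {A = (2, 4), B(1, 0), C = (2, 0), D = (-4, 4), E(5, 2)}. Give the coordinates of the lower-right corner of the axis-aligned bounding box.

(5, 0)

x-range [-4, 5], y-range [0, 4].
The lower-right corner is (5, 0).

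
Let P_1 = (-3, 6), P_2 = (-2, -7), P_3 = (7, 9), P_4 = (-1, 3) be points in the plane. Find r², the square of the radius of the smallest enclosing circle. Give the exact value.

84.25

The minimum enclosing circle of a finite set is fixed by two of the points (as a diameter) or three (as a circumcircle).
The farthest pair is P_2–P_3 with squared distance 337. The circle on this segment as diameter has centre (2.5, 1) and r² = 337/4 = 84.25.
Check P_1: distance² to centre = 55.25 ≤ 84.25, so it lies inside.
All remaining points lie in this disk, and no smaller disk contains both endpoints, so this is the minimum enclosing circle.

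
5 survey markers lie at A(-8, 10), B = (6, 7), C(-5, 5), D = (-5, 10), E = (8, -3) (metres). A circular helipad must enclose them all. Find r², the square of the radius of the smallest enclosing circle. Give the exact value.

106.25

A smallest enclosing disk is always determined by at most three of the input points on its boundary.
The farthest pair is A–E with squared distance 425. The circle on this segment as diameter has centre (0, 3.5) and r² = 425/4 = 106.25.
Check B: distance² to centre = 48.25 ≤ 106.25, so it lies inside.
All remaining points lie in this disk, and no smaller disk contains both endpoints, so this is the minimum enclosing circle.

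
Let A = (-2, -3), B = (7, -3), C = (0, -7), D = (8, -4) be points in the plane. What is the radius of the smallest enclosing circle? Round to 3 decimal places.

5.025

By Welzl's lemma the MEC is supported by two points (diametrically opposite) or three points (on a circumcircle).
The farthest pair is A–D with squared distance 101. The circle on this segment as diameter has centre (3, -3.5) and r² = 101/4 = 25.25.
Check B: distance² to centre = 16.25 ≤ 25.25, so it lies inside.
All remaining points lie in this disk, and no smaller disk contains both endpoints, so this is the minimum enclosing circle.
r = √(25.25) ≈ 5.025.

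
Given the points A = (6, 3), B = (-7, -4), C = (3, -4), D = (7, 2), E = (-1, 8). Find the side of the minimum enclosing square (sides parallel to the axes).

14

The bounding box has width 14 and height 12.
An axis-aligned square enclosing the set must have side ≥ max(width, height).
So the minimum side is max(14, 12) = 14.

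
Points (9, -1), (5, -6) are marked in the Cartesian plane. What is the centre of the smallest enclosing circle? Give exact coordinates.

The smallest circle enclosing two points has them as diameter endpoints.
Centre = midpoint = (7, -3.5); r² = |(9, -1)−(5, -6)|²/4 = 41/4 = 10.25.
Centre = (7, -3.5).

(7, -3.5)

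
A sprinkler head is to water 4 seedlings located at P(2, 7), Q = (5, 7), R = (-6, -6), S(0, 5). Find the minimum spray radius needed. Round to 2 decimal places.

A smallest enclosing disk is always determined by at most three of the input points on its boundary.
The farthest pair is Q–R with squared distance 290. The circle on this segment as diameter has centre (-0.5, 0.5) and r² = 290/4 = 72.5.
Check P: distance² to centre = 48.5 ≤ 72.5, so it lies inside.
All remaining points lie in this disk, and no smaller disk contains both endpoints, so this is the minimum enclosing circle.
r = √(72.5) ≈ 8.51.

8.51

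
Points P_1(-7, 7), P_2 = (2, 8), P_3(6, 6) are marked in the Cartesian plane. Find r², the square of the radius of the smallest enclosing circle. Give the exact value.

Side lengths²: P_1P_2² = 82, P_1P_3² = 170, P_2P_3² = 20.
Since P_1P_3² = 170 ≥ 82 + 20 = 102, the angle opposite P_1P_3 is not acute, so the smallest enclosing circle has P_1P_3 as diameter.
Centre = midpoint of P_1P_3 = (-0.5, 6.5), r² = 170/4 = 42.5.

42.5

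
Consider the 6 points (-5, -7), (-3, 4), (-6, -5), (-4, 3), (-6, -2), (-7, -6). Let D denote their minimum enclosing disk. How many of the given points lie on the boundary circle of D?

2

The farthest pair is (-5, -7)–(-3, 4) with squared distance 125. The circle on this segment as diameter has centre (-4, -1.5) and r² = 125/4 = 31.25.
Check (-6, -5): distance² to centre = 16.25 ≤ 31.25, so it lies inside.
All remaining points lie in this disk, and no smaller disk contains both endpoints, so this is the minimum enclosing circle.
The points at distance exactly r from the centre are (-5, -7), (-3, 4) — 2 points.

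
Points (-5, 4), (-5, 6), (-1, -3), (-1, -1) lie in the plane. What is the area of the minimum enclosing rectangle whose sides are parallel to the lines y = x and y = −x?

32.5

In coordinates u = x + y, v = x − y the rectangle is axis-aligned; the map (x,y)→(u,v) scales areas by 2.
u-values: -1, 1, -4, -2; range = 1 − (-4) = 5.
v-values: -9, -11, 2, 0; range = 2 − (-11) = 13.
Area = (5 × 13) / 2 = 32.5.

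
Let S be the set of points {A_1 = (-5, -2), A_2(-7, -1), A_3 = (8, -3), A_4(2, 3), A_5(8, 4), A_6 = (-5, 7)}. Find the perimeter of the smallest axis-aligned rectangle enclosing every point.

Width = max x − min x = 8 − (-7) = 15.
Height = max y − min y = 7 − (-3) = 10.
Perimeter = 2(15 + 10) = 50.

50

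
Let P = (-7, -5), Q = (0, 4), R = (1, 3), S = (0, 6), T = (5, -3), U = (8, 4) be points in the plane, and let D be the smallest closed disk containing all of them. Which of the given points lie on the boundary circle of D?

A smallest enclosing disk is always determined by at most three of the input points on its boundary.
The farthest pair is P–U with squared distance 306. The circle on this segment as diameter has centre (0.5, -0.5) and r² = 306/4 = 76.5.
Check Q: distance² to centre = 20.5 ≤ 76.5, so it lies inside.
All remaining points lie in this disk, and no smaller disk contains both endpoints, so this is the minimum enclosing circle.
The points at distance exactly r from the centre are P, U — 2 points.

P, U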